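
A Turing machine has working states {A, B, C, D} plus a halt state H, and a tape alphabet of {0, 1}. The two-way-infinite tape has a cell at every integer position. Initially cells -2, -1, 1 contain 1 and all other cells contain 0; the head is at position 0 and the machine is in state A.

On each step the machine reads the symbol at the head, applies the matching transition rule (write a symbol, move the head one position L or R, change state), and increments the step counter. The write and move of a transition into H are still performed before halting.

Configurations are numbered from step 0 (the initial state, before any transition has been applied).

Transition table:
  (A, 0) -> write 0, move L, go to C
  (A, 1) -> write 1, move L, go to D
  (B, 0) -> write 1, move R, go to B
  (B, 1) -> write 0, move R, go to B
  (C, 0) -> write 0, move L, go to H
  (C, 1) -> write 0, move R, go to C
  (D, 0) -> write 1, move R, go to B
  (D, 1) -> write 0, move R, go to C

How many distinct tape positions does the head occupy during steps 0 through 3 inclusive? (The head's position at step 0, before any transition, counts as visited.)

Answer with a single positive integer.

Answer: 2

Derivation:
Step 1: in state A at pos 0, read 0 -> (A,0)->write 0,move L,goto C. Now: state=C, head=-1, tape[-3..2]=011010 (head:   ^)
Step 2: in state C at pos -1, read 1 -> (C,1)->write 0,move R,goto C. Now: state=C, head=0, tape[-3..2]=010010 (head:    ^)
Step 3: in state C at pos 0, read 0 -> (C,0)->write 0,move L,goto H. Now: state=H, head=-1, tape[-3..2]=010010 (head:   ^)
Head positions at steps 0..3: starting at 0, distinct positions visited = {-1, 0} -> 2 position(s)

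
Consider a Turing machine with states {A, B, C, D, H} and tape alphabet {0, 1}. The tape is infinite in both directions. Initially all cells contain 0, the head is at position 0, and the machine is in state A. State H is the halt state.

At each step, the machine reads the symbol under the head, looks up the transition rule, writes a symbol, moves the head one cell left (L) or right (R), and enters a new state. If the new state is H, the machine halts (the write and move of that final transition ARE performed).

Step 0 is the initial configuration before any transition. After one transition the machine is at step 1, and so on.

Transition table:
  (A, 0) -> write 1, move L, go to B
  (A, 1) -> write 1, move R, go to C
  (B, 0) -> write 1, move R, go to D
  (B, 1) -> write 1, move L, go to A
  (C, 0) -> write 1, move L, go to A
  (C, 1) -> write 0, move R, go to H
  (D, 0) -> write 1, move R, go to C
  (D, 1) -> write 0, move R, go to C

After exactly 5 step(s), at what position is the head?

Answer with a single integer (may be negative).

Step 1: in state A at pos 0, read 0 -> (A,0)->write 1,move L,goto B. Now: state=B, head=-1, tape[-2..1]=0010 (head:  ^)
Step 2: in state B at pos -1, read 0 -> (B,0)->write 1,move R,goto D. Now: state=D, head=0, tape[-2..1]=0110 (head:   ^)
Step 3: in state D at pos 0, read 1 -> (D,1)->write 0,move R,goto C. Now: state=C, head=1, tape[-2..2]=01000 (head:    ^)
Step 4: in state C at pos 1, read 0 -> (C,0)->write 1,move L,goto A. Now: state=A, head=0, tape[-2..2]=01010 (head:   ^)
Step 5: in state A at pos 0, read 0 -> (A,0)->write 1,move L,goto B. Now: state=B, head=-1, tape[-2..2]=01110 (head:  ^)

Answer: -1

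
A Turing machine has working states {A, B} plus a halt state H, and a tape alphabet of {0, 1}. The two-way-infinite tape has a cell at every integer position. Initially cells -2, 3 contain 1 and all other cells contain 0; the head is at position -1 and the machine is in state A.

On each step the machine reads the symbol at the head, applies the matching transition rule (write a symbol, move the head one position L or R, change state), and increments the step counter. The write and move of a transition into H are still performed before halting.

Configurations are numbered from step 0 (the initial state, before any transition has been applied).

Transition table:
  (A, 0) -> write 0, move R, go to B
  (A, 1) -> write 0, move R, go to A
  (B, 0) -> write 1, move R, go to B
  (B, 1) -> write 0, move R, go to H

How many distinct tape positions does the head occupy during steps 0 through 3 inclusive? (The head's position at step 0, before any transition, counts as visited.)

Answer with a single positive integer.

Step 1: in state A at pos -1, read 0 -> (A,0)->write 0,move R,goto B. Now: state=B, head=0, tape[-3..4]=01000010 (head:    ^)
Step 2: in state B at pos 0, read 0 -> (B,0)->write 1,move R,goto B. Now: state=B, head=1, tape[-3..4]=01010010 (head:     ^)
Step 3: in state B at pos 1, read 0 -> (B,0)->write 1,move R,goto B. Now: state=B, head=2, tape[-3..4]=01011010 (head:      ^)
Head positions at steps 0..3: starting at -1, distinct positions visited = {-1, 0, 1, 2} -> 4 position(s)

Answer: 4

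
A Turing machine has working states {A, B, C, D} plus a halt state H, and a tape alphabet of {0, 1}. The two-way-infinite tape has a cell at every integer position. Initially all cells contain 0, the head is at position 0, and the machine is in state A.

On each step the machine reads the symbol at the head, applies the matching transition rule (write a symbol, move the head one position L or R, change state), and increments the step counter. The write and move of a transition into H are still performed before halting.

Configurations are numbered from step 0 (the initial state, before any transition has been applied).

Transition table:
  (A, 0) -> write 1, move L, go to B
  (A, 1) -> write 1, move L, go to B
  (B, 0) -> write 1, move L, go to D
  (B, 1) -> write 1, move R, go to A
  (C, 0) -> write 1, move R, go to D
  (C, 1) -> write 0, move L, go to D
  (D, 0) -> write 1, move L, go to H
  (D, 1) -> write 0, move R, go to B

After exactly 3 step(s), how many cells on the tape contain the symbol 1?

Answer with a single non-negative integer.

Answer: 3

Derivation:
Step 1: in state A at pos 0, read 0 -> (A,0)->write 1,move L,goto B. Now: state=B, head=-1, tape[-2..1]=0010 (head:  ^)
Step 2: in state B at pos -1, read 0 -> (B,0)->write 1,move L,goto D. Now: state=D, head=-2, tape[-3..1]=00110 (head:  ^)
Step 3: in state D at pos -2, read 0 -> (D,0)->write 1,move L,goto H. Now: state=H, head=-3, tape[-4..1]=001110 (head:  ^)
Cells containing 1 after step 3: {-2, -1, 0} -> 3 cell(s)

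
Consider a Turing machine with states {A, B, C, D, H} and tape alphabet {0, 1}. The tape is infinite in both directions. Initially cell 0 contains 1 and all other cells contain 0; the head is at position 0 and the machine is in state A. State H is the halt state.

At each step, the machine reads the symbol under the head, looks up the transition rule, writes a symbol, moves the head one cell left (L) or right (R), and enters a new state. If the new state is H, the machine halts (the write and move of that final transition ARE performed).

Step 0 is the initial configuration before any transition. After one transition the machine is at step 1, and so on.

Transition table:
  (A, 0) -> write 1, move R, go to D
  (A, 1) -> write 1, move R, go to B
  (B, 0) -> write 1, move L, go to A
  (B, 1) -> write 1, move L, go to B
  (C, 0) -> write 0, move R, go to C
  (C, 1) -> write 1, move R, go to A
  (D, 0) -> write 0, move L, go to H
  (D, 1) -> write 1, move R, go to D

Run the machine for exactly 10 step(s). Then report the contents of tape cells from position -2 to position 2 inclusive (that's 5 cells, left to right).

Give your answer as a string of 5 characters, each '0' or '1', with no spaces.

Step 1: in state A at pos 0, read 1 -> (A,1)->write 1,move R,goto B. Now: state=B, head=1, tape[-1..2]=0100 (head:   ^)
Step 2: in state B at pos 1, read 0 -> (B,0)->write 1,move L,goto A. Now: state=A, head=0, tape[-1..2]=0110 (head:  ^)
Step 3: in state A at pos 0, read 1 -> (A,1)->write 1,move R,goto B. Now: state=B, head=1, tape[-1..2]=0110 (head:   ^)
Step 4: in state B at pos 1, read 1 -> (B,1)->write 1,move L,goto B. Now: state=B, head=0, tape[-1..2]=0110 (head:  ^)
Step 5: in state B at pos 0, read 1 -> (B,1)->write 1,move L,goto B. Now: state=B, head=-1, tape[-2..2]=00110 (head:  ^)
Step 6: in state B at pos -1, read 0 -> (B,0)->write 1,move L,goto A. Now: state=A, head=-2, tape[-3..2]=001110 (head:  ^)
Step 7: in state A at pos -2, read 0 -> (A,0)->write 1,move R,goto D. Now: state=D, head=-1, tape[-3..2]=011110 (head:   ^)
Step 8: in state D at pos -1, read 1 -> (D,1)->write 1,move R,goto D. Now: state=D, head=0, tape[-3..2]=011110 (head:    ^)
Step 9: in state D at pos 0, read 1 -> (D,1)->write 1,move R,goto D. Now: state=D, head=1, tape[-3..2]=011110 (head:     ^)
Step 10: in state D at pos 1, read 1 -> (D,1)->write 1,move R,goto D. Now: state=D, head=2, tape[-3..3]=0111100 (head:      ^)

Answer: 11110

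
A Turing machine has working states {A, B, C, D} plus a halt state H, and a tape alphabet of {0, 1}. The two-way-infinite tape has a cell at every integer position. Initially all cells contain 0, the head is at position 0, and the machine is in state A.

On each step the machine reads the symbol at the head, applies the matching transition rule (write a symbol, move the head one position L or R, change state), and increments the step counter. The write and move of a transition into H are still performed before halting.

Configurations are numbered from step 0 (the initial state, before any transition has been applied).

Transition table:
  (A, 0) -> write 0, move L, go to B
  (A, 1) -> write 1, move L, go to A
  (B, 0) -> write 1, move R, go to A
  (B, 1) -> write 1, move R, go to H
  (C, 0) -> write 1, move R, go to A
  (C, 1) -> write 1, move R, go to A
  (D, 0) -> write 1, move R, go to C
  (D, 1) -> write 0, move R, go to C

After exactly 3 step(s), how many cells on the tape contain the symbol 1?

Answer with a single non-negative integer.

Answer: 1

Derivation:
Step 1: in state A at pos 0, read 0 -> (A,0)->write 0,move L,goto B. Now: state=B, head=-1, tape[-2..1]=0000 (head:  ^)
Step 2: in state B at pos -1, read 0 -> (B,0)->write 1,move R,goto A. Now: state=A, head=0, tape[-2..1]=0100 (head:   ^)
Step 3: in state A at pos 0, read 0 -> (A,0)->write 0,move L,goto B. Now: state=B, head=-1, tape[-2..1]=0100 (head:  ^)
Cells containing 1 after step 3: {-1} -> 1 cell(s)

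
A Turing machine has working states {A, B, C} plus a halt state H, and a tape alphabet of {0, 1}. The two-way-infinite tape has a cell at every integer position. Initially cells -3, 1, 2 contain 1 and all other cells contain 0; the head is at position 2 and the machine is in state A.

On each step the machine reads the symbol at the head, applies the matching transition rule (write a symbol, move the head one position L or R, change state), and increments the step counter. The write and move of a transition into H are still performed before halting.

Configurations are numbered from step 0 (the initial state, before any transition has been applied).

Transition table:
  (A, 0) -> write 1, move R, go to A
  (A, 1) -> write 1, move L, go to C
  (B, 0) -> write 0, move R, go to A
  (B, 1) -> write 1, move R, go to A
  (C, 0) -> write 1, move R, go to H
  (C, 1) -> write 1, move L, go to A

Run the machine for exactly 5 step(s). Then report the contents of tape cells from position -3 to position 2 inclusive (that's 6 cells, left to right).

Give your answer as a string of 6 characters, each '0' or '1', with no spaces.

Step 1: in state A at pos 2, read 1 -> (A,1)->write 1,move L,goto C. Now: state=C, head=1, tape[-4..3]=01000110 (head:      ^)
Step 2: in state C at pos 1, read 1 -> (C,1)->write 1,move L,goto A. Now: state=A, head=0, tape[-4..3]=01000110 (head:     ^)
Step 3: in state A at pos 0, read 0 -> (A,0)->write 1,move R,goto A. Now: state=A, head=1, tape[-4..3]=01001110 (head:      ^)
Step 4: in state A at pos 1, read 1 -> (A,1)->write 1,move L,goto C. Now: state=C, head=0, tape[-4..3]=01001110 (head:     ^)
Step 5: in state C at pos 0, read 1 -> (C,1)->write 1,move L,goto A. Now: state=A, head=-1, tape[-4..3]=01001110 (head:    ^)

Answer: 100111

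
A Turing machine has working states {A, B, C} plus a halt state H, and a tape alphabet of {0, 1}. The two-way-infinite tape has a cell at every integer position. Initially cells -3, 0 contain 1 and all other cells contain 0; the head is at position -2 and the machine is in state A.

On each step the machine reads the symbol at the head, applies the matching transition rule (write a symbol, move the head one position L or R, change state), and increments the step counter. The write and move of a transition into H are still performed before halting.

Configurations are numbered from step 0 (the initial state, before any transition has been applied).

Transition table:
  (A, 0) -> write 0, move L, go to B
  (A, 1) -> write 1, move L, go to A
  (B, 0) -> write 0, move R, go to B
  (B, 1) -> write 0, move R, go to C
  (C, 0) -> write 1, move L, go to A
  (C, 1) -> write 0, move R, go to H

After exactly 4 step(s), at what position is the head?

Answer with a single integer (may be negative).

Step 1: in state A at pos -2, read 0 -> (A,0)->write 0,move L,goto B. Now: state=B, head=-3, tape[-4..1]=010010 (head:  ^)
Step 2: in state B at pos -3, read 1 -> (B,1)->write 0,move R,goto C. Now: state=C, head=-2, tape[-4..1]=000010 (head:   ^)
Step 3: in state C at pos -2, read 0 -> (C,0)->write 1,move L,goto A. Now: state=A, head=-3, tape[-4..1]=001010 (head:  ^)
Step 4: in state A at pos -3, read 0 -> (A,0)->write 0,move L,goto B. Now: state=B, head=-4, tape[-5..1]=0001010 (head:  ^)

Answer: -4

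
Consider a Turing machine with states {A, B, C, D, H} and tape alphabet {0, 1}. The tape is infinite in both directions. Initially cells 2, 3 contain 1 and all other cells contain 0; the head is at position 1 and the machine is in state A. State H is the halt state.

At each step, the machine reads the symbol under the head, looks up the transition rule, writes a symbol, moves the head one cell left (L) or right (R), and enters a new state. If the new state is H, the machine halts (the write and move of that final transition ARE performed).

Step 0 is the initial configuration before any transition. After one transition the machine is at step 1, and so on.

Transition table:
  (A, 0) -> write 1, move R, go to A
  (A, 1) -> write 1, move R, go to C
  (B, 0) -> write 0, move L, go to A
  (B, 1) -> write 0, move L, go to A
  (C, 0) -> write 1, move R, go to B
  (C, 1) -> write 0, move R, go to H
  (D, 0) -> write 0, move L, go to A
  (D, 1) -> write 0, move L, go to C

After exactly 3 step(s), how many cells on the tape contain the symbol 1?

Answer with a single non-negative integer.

Answer: 2

Derivation:
Step 1: in state A at pos 1, read 0 -> (A,0)->write 1,move R,goto A. Now: state=A, head=2, tape[0..4]=01110 (head:   ^)
Step 2: in state A at pos 2, read 1 -> (A,1)->write 1,move R,goto C. Now: state=C, head=3, tape[0..4]=01110 (head:    ^)
Step 3: in state C at pos 3, read 1 -> (C,1)->write 0,move R,goto H. Now: state=H, head=4, tape[0..5]=011000 (head:     ^)
Cells containing 1 after step 3: {1, 2} -> 2 cell(s)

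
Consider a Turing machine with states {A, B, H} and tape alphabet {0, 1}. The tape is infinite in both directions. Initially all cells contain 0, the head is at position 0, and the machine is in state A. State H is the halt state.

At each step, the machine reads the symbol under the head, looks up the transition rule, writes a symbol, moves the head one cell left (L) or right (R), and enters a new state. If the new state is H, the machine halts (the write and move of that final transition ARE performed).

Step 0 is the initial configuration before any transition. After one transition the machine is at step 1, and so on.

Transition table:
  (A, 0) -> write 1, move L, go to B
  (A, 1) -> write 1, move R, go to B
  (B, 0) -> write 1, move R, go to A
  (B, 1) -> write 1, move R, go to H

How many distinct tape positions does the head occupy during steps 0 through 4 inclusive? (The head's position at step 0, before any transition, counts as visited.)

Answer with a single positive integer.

Answer: 4

Derivation:
Step 1: in state A at pos 0, read 0 -> (A,0)->write 1,move L,goto B. Now: state=B, head=-1, tape[-2..1]=0010 (head:  ^)
Step 2: in state B at pos -1, read 0 -> (B,0)->write 1,move R,goto A. Now: state=A, head=0, tape[-2..1]=0110 (head:   ^)
Step 3: in state A at pos 0, read 1 -> (A,1)->write 1,move R,goto B. Now: state=B, head=1, tape[-2..2]=01100 (head:    ^)
Step 4: in state B at pos 1, read 0 -> (B,0)->write 1,move R,goto A. Now: state=A, head=2, tape[-2..3]=011100 (head:     ^)
Head positions at steps 0..4: starting at 0, distinct positions visited = {-1, 0, 1, 2} -> 4 position(s)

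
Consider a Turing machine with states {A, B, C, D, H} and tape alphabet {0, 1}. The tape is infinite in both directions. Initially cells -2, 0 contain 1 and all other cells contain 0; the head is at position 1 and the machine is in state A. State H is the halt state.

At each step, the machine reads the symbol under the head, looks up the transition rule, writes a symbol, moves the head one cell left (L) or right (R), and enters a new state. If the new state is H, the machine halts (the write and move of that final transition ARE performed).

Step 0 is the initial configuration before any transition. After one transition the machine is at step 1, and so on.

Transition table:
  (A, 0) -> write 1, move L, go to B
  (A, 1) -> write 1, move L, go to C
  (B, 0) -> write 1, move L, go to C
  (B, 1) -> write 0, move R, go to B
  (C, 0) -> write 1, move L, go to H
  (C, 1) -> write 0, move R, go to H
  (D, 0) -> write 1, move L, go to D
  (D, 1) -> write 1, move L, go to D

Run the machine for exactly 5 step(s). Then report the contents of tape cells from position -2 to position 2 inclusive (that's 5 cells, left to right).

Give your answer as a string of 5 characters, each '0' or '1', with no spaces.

Step 1: in state A at pos 1, read 0 -> (A,0)->write 1,move L,goto B. Now: state=B, head=0, tape[-3..2]=010110 (head:    ^)
Step 2: in state B at pos 0, read 1 -> (B,1)->write 0,move R,goto B. Now: state=B, head=1, tape[-3..2]=010010 (head:     ^)
Step 3: in state B at pos 1, read 1 -> (B,1)->write 0,move R,goto B. Now: state=B, head=2, tape[-3..3]=0100000 (head:      ^)
Step 4: in state B at pos 2, read 0 -> (B,0)->write 1,move L,goto C. Now: state=C, head=1, tape[-3..3]=0100010 (head:     ^)
Step 5: in state C at pos 1, read 0 -> (C,0)->write 1,move L,goto H. Now: state=H, head=0, tape[-3..3]=0100110 (head:    ^)

Answer: 10011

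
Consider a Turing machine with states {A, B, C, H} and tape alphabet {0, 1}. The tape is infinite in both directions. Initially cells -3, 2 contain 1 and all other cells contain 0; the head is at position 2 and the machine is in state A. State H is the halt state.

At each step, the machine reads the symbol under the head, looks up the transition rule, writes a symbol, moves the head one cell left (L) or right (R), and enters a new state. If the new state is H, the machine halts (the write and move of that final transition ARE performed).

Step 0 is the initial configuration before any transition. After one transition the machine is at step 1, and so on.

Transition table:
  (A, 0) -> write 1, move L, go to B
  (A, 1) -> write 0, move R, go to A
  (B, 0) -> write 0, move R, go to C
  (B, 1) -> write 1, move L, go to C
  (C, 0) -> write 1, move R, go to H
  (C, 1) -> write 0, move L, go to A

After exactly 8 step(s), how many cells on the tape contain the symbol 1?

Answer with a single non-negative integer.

Step 1: in state A at pos 2, read 1 -> (A,1)->write 0,move R,goto A. Now: state=A, head=3, tape[-4..4]=010000000 (head:        ^)
Step 2: in state A at pos 3, read 0 -> (A,0)->write 1,move L,goto B. Now: state=B, head=2, tape[-4..4]=010000010 (head:       ^)
Step 3: in state B at pos 2, read 0 -> (B,0)->write 0,move R,goto C. Now: state=C, head=3, tape[-4..4]=010000010 (head:        ^)
Step 4: in state C at pos 3, read 1 -> (C,1)->write 0,move L,goto A. Now: state=A, head=2, tape[-4..4]=010000000 (head:       ^)
Step 5: in state A at pos 2, read 0 -> (A,0)->write 1,move L,goto B. Now: state=B, head=1, tape[-4..4]=010000100 (head:      ^)
Step 6: in state B at pos 1, read 0 -> (B,0)->write 0,move R,goto C. Now: state=C, head=2, tape[-4..4]=010000100 (head:       ^)
Step 7: in state C at pos 2, read 1 -> (C,1)->write 0,move L,goto A. Now: state=A, head=1, tape[-4..4]=010000000 (head:      ^)
Step 8: in state A at pos 1, read 0 -> (A,0)->write 1,move L,goto B. Now: state=B, head=0, tape[-4..4]=010001000 (head:     ^)
Cells containing 1 after step 8: {-3, 1} -> 2 cell(s)

Answer: 2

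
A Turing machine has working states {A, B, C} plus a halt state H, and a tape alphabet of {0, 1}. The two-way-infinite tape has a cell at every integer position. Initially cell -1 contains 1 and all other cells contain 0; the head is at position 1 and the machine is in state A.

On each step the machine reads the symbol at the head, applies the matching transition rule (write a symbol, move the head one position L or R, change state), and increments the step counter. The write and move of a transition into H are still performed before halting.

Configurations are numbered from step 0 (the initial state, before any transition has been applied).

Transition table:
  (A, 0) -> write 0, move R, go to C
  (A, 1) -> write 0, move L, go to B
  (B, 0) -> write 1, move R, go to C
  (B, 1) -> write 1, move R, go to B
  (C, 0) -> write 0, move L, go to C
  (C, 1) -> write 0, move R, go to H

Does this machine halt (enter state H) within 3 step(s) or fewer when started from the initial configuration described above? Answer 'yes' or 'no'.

Step 1: in state A at pos 1, read 0 -> (A,0)->write 0,move R,goto C. Now: state=C, head=2, tape[-2..3]=010000 (head:     ^)
Step 2: in state C at pos 2, read 0 -> (C,0)->write 0,move L,goto C. Now: state=C, head=1, tape[-2..3]=010000 (head:    ^)
Step 3: in state C at pos 1, read 0 -> (C,0)->write 0,move L,goto C. Now: state=C, head=0, tape[-2..3]=010000 (head:   ^)
After 3 step(s): state = C (not H) -> not halted within 3 -> no

Answer: no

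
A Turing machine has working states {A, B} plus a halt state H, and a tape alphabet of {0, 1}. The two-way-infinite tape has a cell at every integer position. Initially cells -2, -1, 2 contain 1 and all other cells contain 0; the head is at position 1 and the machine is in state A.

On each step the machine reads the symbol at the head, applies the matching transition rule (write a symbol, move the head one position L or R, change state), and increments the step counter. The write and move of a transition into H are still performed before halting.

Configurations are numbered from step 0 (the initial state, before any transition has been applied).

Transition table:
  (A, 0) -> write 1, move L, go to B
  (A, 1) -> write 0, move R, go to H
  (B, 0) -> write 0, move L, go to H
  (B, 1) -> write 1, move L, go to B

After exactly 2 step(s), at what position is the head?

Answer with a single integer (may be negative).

Step 1: in state A at pos 1, read 0 -> (A,0)->write 1,move L,goto B. Now: state=B, head=0, tape[-3..3]=0110110 (head:    ^)
Step 2: in state B at pos 0, read 0 -> (B,0)->write 0,move L,goto H. Now: state=H, head=-1, tape[-3..3]=0110110 (head:   ^)

Answer: -1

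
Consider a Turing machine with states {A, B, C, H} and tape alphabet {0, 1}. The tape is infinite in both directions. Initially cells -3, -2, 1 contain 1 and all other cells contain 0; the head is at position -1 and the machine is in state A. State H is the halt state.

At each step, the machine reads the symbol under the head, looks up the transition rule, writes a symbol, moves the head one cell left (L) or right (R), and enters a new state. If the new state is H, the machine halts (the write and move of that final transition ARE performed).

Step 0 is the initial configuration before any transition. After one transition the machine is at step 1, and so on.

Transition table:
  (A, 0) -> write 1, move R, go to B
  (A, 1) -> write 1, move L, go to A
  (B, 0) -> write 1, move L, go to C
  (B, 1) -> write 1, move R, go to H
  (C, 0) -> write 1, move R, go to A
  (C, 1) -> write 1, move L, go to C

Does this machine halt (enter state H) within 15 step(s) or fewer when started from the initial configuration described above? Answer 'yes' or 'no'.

Step 1: in state A at pos -1, read 0 -> (A,0)->write 1,move R,goto B. Now: state=B, head=0, tape[-4..2]=0111010 (head:     ^)
Step 2: in state B at pos 0, read 0 -> (B,0)->write 1,move L,goto C. Now: state=C, head=-1, tape[-4..2]=0111110 (head:    ^)
Step 3: in state C at pos -1, read 1 -> (C,1)->write 1,move L,goto C. Now: state=C, head=-2, tape[-4..2]=0111110 (head:   ^)
Step 4: in state C at pos -2, read 1 -> (C,1)->write 1,move L,goto C. Now: state=C, head=-3, tape[-4..2]=0111110 (head:  ^)
Step 5: in state C at pos -3, read 1 -> (C,1)->write 1,move L,goto C. Now: state=C, head=-4, tape[-5..2]=00111110 (head:  ^)
Step 6: in state C at pos -4, read 0 -> (C,0)->write 1,move R,goto A. Now: state=A, head=-3, tape[-5..2]=01111110 (head:   ^)
Step 7: in state A at pos -3, read 1 -> (A,1)->write 1,move L,goto A. Now: state=A, head=-4, tape[-5..2]=01111110 (head:  ^)
Step 8: in state A at pos -4, read 1 -> (A,1)->write 1,move L,goto A. Now: state=A, head=-5, tape[-6..2]=001111110 (head:  ^)
Step 9: in state A at pos -5, read 0 -> (A,0)->write 1,move R,goto B. Now: state=B, head=-4, tape[-6..2]=011111110 (head:   ^)
Step 10: in state B at pos -4, read 1 -> (B,1)->write 1,move R,goto H. Now: state=H, head=-3, tape[-6..2]=011111110 (head:    ^)
State H reached at step 10; 10 <= 15 -> yes

Answer: yes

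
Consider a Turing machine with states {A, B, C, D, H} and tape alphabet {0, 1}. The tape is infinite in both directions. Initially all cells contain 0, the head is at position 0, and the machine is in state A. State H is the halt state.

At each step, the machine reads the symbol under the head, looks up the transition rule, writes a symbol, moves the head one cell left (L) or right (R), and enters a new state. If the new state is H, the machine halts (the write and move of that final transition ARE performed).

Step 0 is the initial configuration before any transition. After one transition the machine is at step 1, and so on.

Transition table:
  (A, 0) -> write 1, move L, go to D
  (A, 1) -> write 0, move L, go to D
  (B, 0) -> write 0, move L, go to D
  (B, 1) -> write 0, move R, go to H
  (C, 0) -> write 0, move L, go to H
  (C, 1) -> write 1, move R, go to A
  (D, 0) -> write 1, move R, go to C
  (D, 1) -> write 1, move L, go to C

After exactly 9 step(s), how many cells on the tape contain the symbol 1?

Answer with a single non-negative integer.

Step 1: in state A at pos 0, read 0 -> (A,0)->write 1,move L,goto D. Now: state=D, head=-1, tape[-2..1]=0010 (head:  ^)
Step 2: in state D at pos -1, read 0 -> (D,0)->write 1,move R,goto C. Now: state=C, head=0, tape[-2..1]=0110 (head:   ^)
Step 3: in state C at pos 0, read 1 -> (C,1)->write 1,move R,goto A. Now: state=A, head=1, tape[-2..2]=01100 (head:    ^)
Step 4: in state A at pos 1, read 0 -> (A,0)->write 1,move L,goto D. Now: state=D, head=0, tape[-2..2]=01110 (head:   ^)
Step 5: in state D at pos 0, read 1 -> (D,1)->write 1,move L,goto C. Now: state=C, head=-1, tape[-2..2]=01110 (head:  ^)
Step 6: in state C at pos -1, read 1 -> (C,1)->write 1,move R,goto A. Now: state=A, head=0, tape[-2..2]=01110 (head:   ^)
Step 7: in state A at pos 0, read 1 -> (A,1)->write 0,move L,goto D. Now: state=D, head=-1, tape[-2..2]=01010 (head:  ^)
Step 8: in state D at pos -1, read 1 -> (D,1)->write 1,move L,goto C. Now: state=C, head=-2, tape[-3..2]=001010 (head:  ^)
Step 9: in state C at pos -2, read 0 -> (C,0)->write 0,move L,goto H. Now: state=H, head=-3, tape[-4..2]=0001010 (head:  ^)
Cells containing 1 after step 9: {-1, 1} -> 2 cell(s)

Answer: 2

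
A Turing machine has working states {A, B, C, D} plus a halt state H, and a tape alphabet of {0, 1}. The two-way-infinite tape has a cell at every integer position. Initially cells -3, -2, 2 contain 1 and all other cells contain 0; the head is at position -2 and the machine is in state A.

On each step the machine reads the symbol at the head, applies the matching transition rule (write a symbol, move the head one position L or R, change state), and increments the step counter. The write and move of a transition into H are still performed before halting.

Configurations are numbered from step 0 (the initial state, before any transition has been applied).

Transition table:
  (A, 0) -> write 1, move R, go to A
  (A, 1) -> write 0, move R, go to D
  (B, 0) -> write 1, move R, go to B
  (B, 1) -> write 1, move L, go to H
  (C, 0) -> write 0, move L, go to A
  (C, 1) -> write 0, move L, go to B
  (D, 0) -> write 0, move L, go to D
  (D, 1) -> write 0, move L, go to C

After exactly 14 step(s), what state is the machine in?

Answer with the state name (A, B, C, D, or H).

Answer: D

Derivation:
Step 1: in state A at pos -2, read 1 -> (A,1)->write 0,move R,goto D. Now: state=D, head=-1, tape[-4..3]=01000010 (head:    ^)
Step 2: in state D at pos -1, read 0 -> (D,0)->write 0,move L,goto D. Now: state=D, head=-2, tape[-4..3]=01000010 (head:   ^)
Step 3: in state D at pos -2, read 0 -> (D,0)->write 0,move L,goto D. Now: state=D, head=-3, tape[-4..3]=01000010 (head:  ^)
Step 4: in state D at pos -3, read 1 -> (D,1)->write 0,move L,goto C. Now: state=C, head=-4, tape[-5..3]=000000010 (head:  ^)
Step 5: in state C at pos -4, read 0 -> (C,0)->write 0,move L,goto A. Now: state=A, head=-5, tape[-6..3]=0000000010 (head:  ^)
Step 6: in state A at pos -5, read 0 -> (A,0)->write 1,move R,goto A. Now: state=A, head=-4, tape[-6..3]=0100000010 (head:   ^)
Step 7: in state A at pos -4, read 0 -> (A,0)->write 1,move R,goto A. Now: state=A, head=-3, tape[-6..3]=0110000010 (head:    ^)
Step 8: in state A at pos -3, read 0 -> (A,0)->write 1,move R,goto A. Now: state=A, head=-2, tape[-6..3]=0111000010 (head:     ^)
Step 9: in state A at pos -2, read 0 -> (A,0)->write 1,move R,goto A. Now: state=A, head=-1, tape[-6..3]=0111100010 (head:      ^)
Step 10: in state A at pos -1, read 0 -> (A,0)->write 1,move R,goto A. Now: state=A, head=0, tape[-6..3]=0111110010 (head:       ^)
Step 11: in state A at pos 0, read 0 -> (A,0)->write 1,move R,goto A. Now: state=A, head=1, tape[-6..3]=0111111010 (head:        ^)
Step 12: in state A at pos 1, read 0 -> (A,0)->write 1,move R,goto A. Now: state=A, head=2, tape[-6..3]=0111111110 (head:         ^)
Step 13: in state A at pos 2, read 1 -> (A,1)->write 0,move R,goto D. Now: state=D, head=3, tape[-6..4]=01111111000 (head:          ^)
Step 14: in state D at pos 3, read 0 -> (D,0)->write 0,move L,goto D. Now: state=D, head=2, tape[-6..4]=01111111000 (head:         ^)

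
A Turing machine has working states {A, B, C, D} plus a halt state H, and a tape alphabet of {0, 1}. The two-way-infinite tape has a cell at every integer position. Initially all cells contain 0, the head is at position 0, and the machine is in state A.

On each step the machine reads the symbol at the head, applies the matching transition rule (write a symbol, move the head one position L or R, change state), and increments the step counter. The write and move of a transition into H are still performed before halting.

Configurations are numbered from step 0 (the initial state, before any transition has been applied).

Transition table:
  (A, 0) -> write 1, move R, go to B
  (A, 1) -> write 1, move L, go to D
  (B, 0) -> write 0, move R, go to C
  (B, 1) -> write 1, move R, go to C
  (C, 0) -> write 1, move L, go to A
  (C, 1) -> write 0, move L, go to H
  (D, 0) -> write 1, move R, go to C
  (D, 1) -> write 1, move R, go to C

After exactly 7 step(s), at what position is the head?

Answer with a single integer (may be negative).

Answer: 1

Derivation:
Step 1: in state A at pos 0, read 0 -> (A,0)->write 1,move R,goto B. Now: state=B, head=1, tape[-1..2]=0100 (head:   ^)
Step 2: in state B at pos 1, read 0 -> (B,0)->write 0,move R,goto C. Now: state=C, head=2, tape[-1..3]=01000 (head:    ^)
Step 3: in state C at pos 2, read 0 -> (C,0)->write 1,move L,goto A. Now: state=A, head=1, tape[-1..3]=01010 (head:   ^)
Step 4: in state A at pos 1, read 0 -> (A,0)->write 1,move R,goto B. Now: state=B, head=2, tape[-1..3]=01110 (head:    ^)
Step 5: in state B at pos 2, read 1 -> (B,1)->write 1,move R,goto C. Now: state=C, head=3, tape[-1..4]=011100 (head:     ^)
Step 6: in state C at pos 3, read 0 -> (C,0)->write 1,move L,goto A. Now: state=A, head=2, tape[-1..4]=011110 (head:    ^)
Step 7: in state A at pos 2, read 1 -> (A,1)->write 1,move L,goto D. Now: state=D, head=1, tape[-1..4]=011110 (head:   ^)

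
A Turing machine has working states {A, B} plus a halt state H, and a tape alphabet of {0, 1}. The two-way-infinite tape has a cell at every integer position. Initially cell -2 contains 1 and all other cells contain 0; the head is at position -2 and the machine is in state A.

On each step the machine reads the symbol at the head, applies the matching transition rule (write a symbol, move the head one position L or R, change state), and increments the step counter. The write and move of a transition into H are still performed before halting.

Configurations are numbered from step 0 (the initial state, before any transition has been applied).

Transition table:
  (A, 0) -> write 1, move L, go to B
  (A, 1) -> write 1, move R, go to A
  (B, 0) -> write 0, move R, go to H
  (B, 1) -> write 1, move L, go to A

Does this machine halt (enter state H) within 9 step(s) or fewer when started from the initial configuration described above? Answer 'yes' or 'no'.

Step 1: in state A at pos -2, read 1 -> (A,1)->write 1,move R,goto A. Now: state=A, head=-1, tape[-3..0]=0100 (head:   ^)
Step 2: in state A at pos -1, read 0 -> (A,0)->write 1,move L,goto B. Now: state=B, head=-2, tape[-3..0]=0110 (head:  ^)
Step 3: in state B at pos -2, read 1 -> (B,1)->write 1,move L,goto A. Now: state=A, head=-3, tape[-4..0]=00110 (head:  ^)
Step 4: in state A at pos -3, read 0 -> (A,0)->write 1,move L,goto B. Now: state=B, head=-4, tape[-5..0]=001110 (head:  ^)
Step 5: in state B at pos -4, read 0 -> (B,0)->write 0,move R,goto H. Now: state=H, head=-3, tape[-5..0]=001110 (head:   ^)
State H reached at step 5; 5 <= 9 -> yes

Answer: yes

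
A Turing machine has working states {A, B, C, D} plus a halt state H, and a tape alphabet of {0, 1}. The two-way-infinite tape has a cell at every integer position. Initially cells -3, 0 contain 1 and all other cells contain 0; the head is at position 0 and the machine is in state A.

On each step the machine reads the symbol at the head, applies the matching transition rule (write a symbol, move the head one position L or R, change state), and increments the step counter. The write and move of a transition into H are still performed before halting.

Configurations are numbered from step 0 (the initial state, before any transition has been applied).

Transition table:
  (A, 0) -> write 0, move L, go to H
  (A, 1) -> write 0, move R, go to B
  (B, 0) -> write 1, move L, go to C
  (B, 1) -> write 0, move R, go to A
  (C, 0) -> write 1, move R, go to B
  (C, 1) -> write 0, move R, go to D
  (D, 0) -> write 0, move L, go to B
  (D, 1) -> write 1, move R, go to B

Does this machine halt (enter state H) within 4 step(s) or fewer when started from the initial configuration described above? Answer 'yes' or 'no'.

Step 1: in state A at pos 0, read 1 -> (A,1)->write 0,move R,goto B. Now: state=B, head=1, tape[-4..2]=0100000 (head:      ^)
Step 2: in state B at pos 1, read 0 -> (B,0)->write 1,move L,goto C. Now: state=C, head=0, tape[-4..2]=0100010 (head:     ^)
Step 3: in state C at pos 0, read 0 -> (C,0)->write 1,move R,goto B. Now: state=B, head=1, tape[-4..2]=0100110 (head:      ^)
Step 4: in state B at pos 1, read 1 -> (B,1)->write 0,move R,goto A. Now: state=A, head=2, tape[-4..3]=01001000 (head:       ^)
After 4 step(s): state = A (not H) -> not halted within 4 -> no

Answer: no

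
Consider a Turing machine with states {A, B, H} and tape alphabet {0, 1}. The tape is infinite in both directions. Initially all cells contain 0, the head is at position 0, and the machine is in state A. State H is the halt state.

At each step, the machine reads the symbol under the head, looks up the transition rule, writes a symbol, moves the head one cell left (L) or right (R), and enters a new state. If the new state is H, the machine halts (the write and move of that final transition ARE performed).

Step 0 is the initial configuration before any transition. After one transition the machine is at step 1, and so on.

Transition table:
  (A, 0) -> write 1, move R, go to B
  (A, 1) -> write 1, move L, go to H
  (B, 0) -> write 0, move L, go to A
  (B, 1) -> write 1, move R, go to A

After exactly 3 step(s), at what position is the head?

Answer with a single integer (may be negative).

Answer: -1

Derivation:
Step 1: in state A at pos 0, read 0 -> (A,0)->write 1,move R,goto B. Now: state=B, head=1, tape[-1..2]=0100 (head:   ^)
Step 2: in state B at pos 1, read 0 -> (B,0)->write 0,move L,goto A. Now: state=A, head=0, tape[-1..2]=0100 (head:  ^)
Step 3: in state A at pos 0, read 1 -> (A,1)->write 1,move L,goto H. Now: state=H, head=-1, tape[-2..2]=00100 (head:  ^)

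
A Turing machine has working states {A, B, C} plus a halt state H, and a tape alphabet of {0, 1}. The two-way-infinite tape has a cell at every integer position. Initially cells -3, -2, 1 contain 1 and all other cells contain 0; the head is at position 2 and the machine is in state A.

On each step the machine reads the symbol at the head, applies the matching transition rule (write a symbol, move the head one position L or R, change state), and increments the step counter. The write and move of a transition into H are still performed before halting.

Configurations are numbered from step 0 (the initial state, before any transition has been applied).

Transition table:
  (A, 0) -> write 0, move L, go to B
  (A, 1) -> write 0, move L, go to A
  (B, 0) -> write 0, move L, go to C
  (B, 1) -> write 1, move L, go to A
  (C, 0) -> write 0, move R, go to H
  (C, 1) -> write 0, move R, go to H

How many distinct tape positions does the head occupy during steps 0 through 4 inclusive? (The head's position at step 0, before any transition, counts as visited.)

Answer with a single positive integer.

Step 1: in state A at pos 2, read 0 -> (A,0)->write 0,move L,goto B. Now: state=B, head=1, tape[-4..3]=01100100 (head:      ^)
Step 2: in state B at pos 1, read 1 -> (B,1)->write 1,move L,goto A. Now: state=A, head=0, tape[-4..3]=01100100 (head:     ^)
Step 3: in state A at pos 0, read 0 -> (A,0)->write 0,move L,goto B. Now: state=B, head=-1, tape[-4..3]=01100100 (head:    ^)
Step 4: in state B at pos -1, read 0 -> (B,0)->write 0,move L,goto C. Now: state=C, head=-2, tape[-4..3]=01100100 (head:   ^)
Head positions at steps 0..4: starting at 2, distinct positions visited = {-2, -1, 0, 1, 2} -> 5 position(s)

Answer: 5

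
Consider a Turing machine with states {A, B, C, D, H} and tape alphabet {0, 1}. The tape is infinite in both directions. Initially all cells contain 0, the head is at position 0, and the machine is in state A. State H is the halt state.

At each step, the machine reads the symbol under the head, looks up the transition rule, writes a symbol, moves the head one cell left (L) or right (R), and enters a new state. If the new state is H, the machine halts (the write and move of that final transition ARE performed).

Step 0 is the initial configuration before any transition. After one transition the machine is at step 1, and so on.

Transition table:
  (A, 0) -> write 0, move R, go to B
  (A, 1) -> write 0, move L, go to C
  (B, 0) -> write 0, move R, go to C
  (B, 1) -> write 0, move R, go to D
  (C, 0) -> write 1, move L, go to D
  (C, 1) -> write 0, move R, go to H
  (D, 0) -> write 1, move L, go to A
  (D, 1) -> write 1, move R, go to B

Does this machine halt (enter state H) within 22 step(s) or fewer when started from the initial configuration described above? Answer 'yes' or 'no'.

Step 1: in state A at pos 0, read 0 -> (A,0)->write 0,move R,goto B. Now: state=B, head=1, tape[-1..2]=0000 (head:   ^)
Step 2: in state B at pos 1, read 0 -> (B,0)->write 0,move R,goto C. Now: state=C, head=2, tape[-1..3]=00000 (head:    ^)
Step 3: in state C at pos 2, read 0 -> (C,0)->write 1,move L,goto D. Now: state=D, head=1, tape[-1..3]=00010 (head:   ^)
Step 4: in state D at pos 1, read 0 -> (D,0)->write 1,move L,goto A. Now: state=A, head=0, tape[-1..3]=00110 (head:  ^)
Step 5: in state A at pos 0, read 0 -> (A,0)->write 0,move R,goto B. Now: state=B, head=1, tape[-1..3]=00110 (head:   ^)
Step 6: in state B at pos 1, read 1 -> (B,1)->write 0,move R,goto D. Now: state=D, head=2, tape[-1..3]=00010 (head:    ^)
Step 7: in state D at pos 2, read 1 -> (D,1)->write 1,move R,goto B. Now: state=B, head=3, tape[-1..4]=000100 (head:     ^)
Step 8: in state B at pos 3, read 0 -> (B,0)->write 0,move R,goto C. Now: state=C, head=4, tape[-1..5]=0001000 (head:      ^)
Step 9: in state C at pos 4, read 0 -> (C,0)->write 1,move L,goto D. Now: state=D, head=3, tape[-1..5]=0001010 (head:     ^)
Step 10: in state D at pos 3, read 0 -> (D,0)->write 1,move L,goto A. Now: state=A, head=2, tape[-1..5]=0001110 (head:    ^)
Step 11: in state A at pos 2, read 1 -> (A,1)->write 0,move L,goto C. Now: state=C, head=1, tape[-1..5]=0000110 (head:   ^)
Step 12: in state C at pos 1, read 0 -> (C,0)->write 1,move L,goto D. Now: state=D, head=0, tape[-1..5]=0010110 (head:  ^)
Step 13: in state D at pos 0, read 0 -> (D,0)->write 1,move L,goto A. Now: state=A, head=-1, tape[-2..5]=00110110 (head:  ^)
Step 14: in state A at pos -1, read 0 -> (A,0)->write 0,move R,goto B. Now: state=B, head=0, tape[-2..5]=00110110 (head:   ^)
Step 15: in state B at pos 0, read 1 -> (B,1)->write 0,move R,goto D. Now: state=D, head=1, tape[-2..5]=00010110 (head:    ^)
Step 16: in state D at pos 1, read 1 -> (D,1)->write 1,move R,goto B. Now: state=B, head=2, tape[-2..5]=00010110 (head:     ^)
Step 17: in state B at pos 2, read 0 -> (B,0)->write 0,move R,goto C. Now: state=C, head=3, tape[-2..5]=00010110 (head:      ^)
Step 18: in state C at pos 3, read 1 -> (C,1)->write 0,move R,goto H. Now: state=H, head=4, tape[-2..5]=00010010 (head:       ^)
State H reached at step 18; 18 <= 22 -> yes

Answer: yes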